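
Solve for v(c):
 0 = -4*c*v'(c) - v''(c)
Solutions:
 v(c) = C1 + C2*erf(sqrt(2)*c)


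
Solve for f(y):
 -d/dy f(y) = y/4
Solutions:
 f(y) = C1 - y^2/8


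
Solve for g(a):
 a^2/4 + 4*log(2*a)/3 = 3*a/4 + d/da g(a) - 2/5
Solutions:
 g(a) = C1 + a^3/12 - 3*a^2/8 + 4*a*log(a)/3 - 14*a/15 + 4*a*log(2)/3


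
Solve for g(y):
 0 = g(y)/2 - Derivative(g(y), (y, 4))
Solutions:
 g(y) = C1*exp(-2^(3/4)*y/2) + C2*exp(2^(3/4)*y/2) + C3*sin(2^(3/4)*y/2) + C4*cos(2^(3/4)*y/2)


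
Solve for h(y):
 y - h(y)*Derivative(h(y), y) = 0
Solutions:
 h(y) = -sqrt(C1 + y^2)
 h(y) = sqrt(C1 + y^2)


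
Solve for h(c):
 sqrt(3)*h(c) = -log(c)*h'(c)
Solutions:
 h(c) = C1*exp(-sqrt(3)*li(c))


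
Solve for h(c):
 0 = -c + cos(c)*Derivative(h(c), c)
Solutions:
 h(c) = C1 + Integral(c/cos(c), c)


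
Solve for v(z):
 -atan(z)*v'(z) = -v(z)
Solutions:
 v(z) = C1*exp(Integral(1/atan(z), z))


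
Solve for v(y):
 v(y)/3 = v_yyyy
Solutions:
 v(y) = C1*exp(-3^(3/4)*y/3) + C2*exp(3^(3/4)*y/3) + C3*sin(3^(3/4)*y/3) + C4*cos(3^(3/4)*y/3)


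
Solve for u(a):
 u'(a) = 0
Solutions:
 u(a) = C1


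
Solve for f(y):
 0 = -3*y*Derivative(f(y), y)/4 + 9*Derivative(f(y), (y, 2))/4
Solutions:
 f(y) = C1 + C2*erfi(sqrt(6)*y/6)


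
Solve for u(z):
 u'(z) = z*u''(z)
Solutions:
 u(z) = C1 + C2*z^2


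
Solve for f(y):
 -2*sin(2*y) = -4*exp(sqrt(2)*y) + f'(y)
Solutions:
 f(y) = C1 + 2*sqrt(2)*exp(sqrt(2)*y) + cos(2*y)


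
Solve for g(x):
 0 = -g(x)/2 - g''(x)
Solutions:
 g(x) = C1*sin(sqrt(2)*x/2) + C2*cos(sqrt(2)*x/2)


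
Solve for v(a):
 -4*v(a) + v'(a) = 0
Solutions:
 v(a) = C1*exp(4*a)


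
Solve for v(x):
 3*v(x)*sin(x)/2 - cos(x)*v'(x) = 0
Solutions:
 v(x) = C1/cos(x)^(3/2)


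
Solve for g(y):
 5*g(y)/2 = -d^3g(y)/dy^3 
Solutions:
 g(y) = C3*exp(-2^(2/3)*5^(1/3)*y/2) + (C1*sin(2^(2/3)*sqrt(3)*5^(1/3)*y/4) + C2*cos(2^(2/3)*sqrt(3)*5^(1/3)*y/4))*exp(2^(2/3)*5^(1/3)*y/4)


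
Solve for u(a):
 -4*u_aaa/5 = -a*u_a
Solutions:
 u(a) = C1 + Integral(C2*airyai(10^(1/3)*a/2) + C3*airybi(10^(1/3)*a/2), a)


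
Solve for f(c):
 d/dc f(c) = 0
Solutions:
 f(c) = C1


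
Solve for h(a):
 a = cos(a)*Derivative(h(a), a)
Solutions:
 h(a) = C1 + Integral(a/cos(a), a)


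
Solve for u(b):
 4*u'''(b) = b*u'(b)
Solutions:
 u(b) = C1 + Integral(C2*airyai(2^(1/3)*b/2) + C3*airybi(2^(1/3)*b/2), b)


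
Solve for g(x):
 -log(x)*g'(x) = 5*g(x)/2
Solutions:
 g(x) = C1*exp(-5*li(x)/2)


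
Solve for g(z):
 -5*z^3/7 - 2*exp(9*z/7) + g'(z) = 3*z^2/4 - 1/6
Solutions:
 g(z) = C1 + 5*z^4/28 + z^3/4 - z/6 + 14*exp(9*z/7)/9


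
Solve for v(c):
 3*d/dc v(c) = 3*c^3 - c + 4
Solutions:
 v(c) = C1 + c^4/4 - c^2/6 + 4*c/3


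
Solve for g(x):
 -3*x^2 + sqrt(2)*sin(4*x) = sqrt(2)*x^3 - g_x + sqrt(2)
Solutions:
 g(x) = C1 + sqrt(2)*x^4/4 + x^3 + sqrt(2)*x + sqrt(2)*cos(4*x)/4


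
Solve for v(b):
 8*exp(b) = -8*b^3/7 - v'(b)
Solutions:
 v(b) = C1 - 2*b^4/7 - 8*exp(b)


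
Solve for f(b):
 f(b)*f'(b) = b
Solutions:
 f(b) = -sqrt(C1 + b^2)
 f(b) = sqrt(C1 + b^2)


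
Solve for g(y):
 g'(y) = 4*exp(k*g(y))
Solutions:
 g(y) = Piecewise((log(-1/(C1*k + 4*k*y))/k, Ne(k, 0)), (nan, True))
 g(y) = Piecewise((C1 + 4*y, Eq(k, 0)), (nan, True))


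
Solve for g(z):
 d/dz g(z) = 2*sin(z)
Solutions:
 g(z) = C1 - 2*cos(z)


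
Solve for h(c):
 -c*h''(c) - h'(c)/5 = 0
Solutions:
 h(c) = C1 + C2*c^(4/5)


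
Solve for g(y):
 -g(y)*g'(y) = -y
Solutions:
 g(y) = -sqrt(C1 + y^2)
 g(y) = sqrt(C1 + y^2)


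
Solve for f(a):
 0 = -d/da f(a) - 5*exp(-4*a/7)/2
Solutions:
 f(a) = C1 + 35*exp(-4*a/7)/8


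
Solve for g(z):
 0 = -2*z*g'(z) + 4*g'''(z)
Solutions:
 g(z) = C1 + Integral(C2*airyai(2^(2/3)*z/2) + C3*airybi(2^(2/3)*z/2), z)


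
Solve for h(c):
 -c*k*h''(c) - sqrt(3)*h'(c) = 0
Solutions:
 h(c) = C1 + c^(((re(k) - sqrt(3))*re(k) + im(k)^2)/(re(k)^2 + im(k)^2))*(C2*sin(sqrt(3)*log(c)*Abs(im(k))/(re(k)^2 + im(k)^2)) + C3*cos(sqrt(3)*log(c)*im(k)/(re(k)^2 + im(k)^2)))


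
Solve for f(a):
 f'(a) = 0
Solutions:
 f(a) = C1


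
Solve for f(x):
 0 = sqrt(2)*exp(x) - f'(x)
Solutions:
 f(x) = C1 + sqrt(2)*exp(x)


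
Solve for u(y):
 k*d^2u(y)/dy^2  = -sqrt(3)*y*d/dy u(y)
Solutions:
 u(y) = C1 + C2*sqrt(k)*erf(sqrt(2)*3^(1/4)*y*sqrt(1/k)/2)


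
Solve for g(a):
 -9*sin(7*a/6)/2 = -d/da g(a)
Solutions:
 g(a) = C1 - 27*cos(7*a/6)/7


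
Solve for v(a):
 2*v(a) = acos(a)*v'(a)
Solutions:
 v(a) = C1*exp(2*Integral(1/acos(a), a))


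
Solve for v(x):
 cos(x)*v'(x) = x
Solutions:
 v(x) = C1 + Integral(x/cos(x), x)


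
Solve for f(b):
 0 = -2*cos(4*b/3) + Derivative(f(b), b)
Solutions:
 f(b) = C1 + 3*sin(4*b/3)/2


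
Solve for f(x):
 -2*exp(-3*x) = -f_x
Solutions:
 f(x) = C1 - 2*exp(-3*x)/3


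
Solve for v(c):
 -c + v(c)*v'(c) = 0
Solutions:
 v(c) = -sqrt(C1 + c^2)
 v(c) = sqrt(C1 + c^2)


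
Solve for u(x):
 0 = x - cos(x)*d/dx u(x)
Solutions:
 u(x) = C1 + Integral(x/cos(x), x)


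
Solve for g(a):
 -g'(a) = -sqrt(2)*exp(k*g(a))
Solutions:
 g(a) = Piecewise((log(-1/(C1*k + sqrt(2)*a*k))/k, Ne(k, 0)), (nan, True))
 g(a) = Piecewise((C1 + sqrt(2)*a, Eq(k, 0)), (nan, True))


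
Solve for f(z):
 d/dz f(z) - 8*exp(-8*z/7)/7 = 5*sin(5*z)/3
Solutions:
 f(z) = C1 - cos(5*z)/3 - 1/exp(z)^(8/7)


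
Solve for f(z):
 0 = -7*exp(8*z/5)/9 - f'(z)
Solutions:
 f(z) = C1 - 35*exp(8*z/5)/72


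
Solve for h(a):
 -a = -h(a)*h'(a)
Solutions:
 h(a) = -sqrt(C1 + a^2)
 h(a) = sqrt(C1 + a^2)


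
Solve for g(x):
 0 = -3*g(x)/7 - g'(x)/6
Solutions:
 g(x) = C1*exp(-18*x/7)


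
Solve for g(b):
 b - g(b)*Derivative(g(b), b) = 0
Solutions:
 g(b) = -sqrt(C1 + b^2)
 g(b) = sqrt(C1 + b^2)


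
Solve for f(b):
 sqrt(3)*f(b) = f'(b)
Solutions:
 f(b) = C1*exp(sqrt(3)*b)


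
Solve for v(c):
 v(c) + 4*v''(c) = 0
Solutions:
 v(c) = C1*sin(c/2) + C2*cos(c/2)


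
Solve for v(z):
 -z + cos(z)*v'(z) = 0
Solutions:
 v(z) = C1 + Integral(z/cos(z), z)


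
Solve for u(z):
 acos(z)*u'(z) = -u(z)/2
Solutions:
 u(z) = C1*exp(-Integral(1/acos(z), z)/2)


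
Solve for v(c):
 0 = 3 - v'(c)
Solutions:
 v(c) = C1 + 3*c


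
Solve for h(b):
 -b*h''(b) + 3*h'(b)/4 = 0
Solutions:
 h(b) = C1 + C2*b^(7/4)


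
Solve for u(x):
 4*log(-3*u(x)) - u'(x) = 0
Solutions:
 -Integral(1/(log(-_y) + log(3)), (_y, u(x)))/4 = C1 - x


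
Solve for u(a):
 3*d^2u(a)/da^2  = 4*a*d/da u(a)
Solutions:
 u(a) = C1 + C2*erfi(sqrt(6)*a/3)


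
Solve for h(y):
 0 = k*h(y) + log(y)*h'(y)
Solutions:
 h(y) = C1*exp(-k*li(y))


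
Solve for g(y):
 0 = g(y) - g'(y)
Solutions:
 g(y) = C1*exp(y)


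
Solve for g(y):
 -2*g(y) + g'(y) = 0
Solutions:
 g(y) = C1*exp(2*y)


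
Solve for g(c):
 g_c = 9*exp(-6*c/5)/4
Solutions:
 g(c) = C1 - 15*exp(-6*c/5)/8


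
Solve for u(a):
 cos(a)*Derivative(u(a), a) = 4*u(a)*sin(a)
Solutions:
 u(a) = C1/cos(a)^4


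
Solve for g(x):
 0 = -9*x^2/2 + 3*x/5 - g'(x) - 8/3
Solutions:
 g(x) = C1 - 3*x^3/2 + 3*x^2/10 - 8*x/3


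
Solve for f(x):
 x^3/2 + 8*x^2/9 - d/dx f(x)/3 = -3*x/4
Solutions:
 f(x) = C1 + 3*x^4/8 + 8*x^3/9 + 9*x^2/8


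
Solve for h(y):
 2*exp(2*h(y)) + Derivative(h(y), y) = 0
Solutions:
 h(y) = log(-sqrt(-1/(C1 - 2*y))) - log(2)/2
 h(y) = log(-1/(C1 - 2*y))/2 - log(2)/2


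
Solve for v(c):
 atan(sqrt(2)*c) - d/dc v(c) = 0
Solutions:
 v(c) = C1 + c*atan(sqrt(2)*c) - sqrt(2)*log(2*c^2 + 1)/4


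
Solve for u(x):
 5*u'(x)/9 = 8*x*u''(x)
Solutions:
 u(x) = C1 + C2*x^(77/72)


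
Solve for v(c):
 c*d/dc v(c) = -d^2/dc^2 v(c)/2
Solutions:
 v(c) = C1 + C2*erf(c)


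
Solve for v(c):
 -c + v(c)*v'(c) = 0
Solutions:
 v(c) = -sqrt(C1 + c^2)
 v(c) = sqrt(C1 + c^2)


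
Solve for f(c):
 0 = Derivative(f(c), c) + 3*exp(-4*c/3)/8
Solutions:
 f(c) = C1 + 9*exp(-4*c/3)/32


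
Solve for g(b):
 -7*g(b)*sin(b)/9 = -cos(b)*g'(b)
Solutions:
 g(b) = C1/cos(b)^(7/9)


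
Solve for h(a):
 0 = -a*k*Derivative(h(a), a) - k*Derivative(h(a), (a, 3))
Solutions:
 h(a) = C1 + Integral(C2*airyai(-a) + C3*airybi(-a), a)


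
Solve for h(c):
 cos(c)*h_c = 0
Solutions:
 h(c) = C1


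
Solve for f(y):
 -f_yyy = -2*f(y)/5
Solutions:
 f(y) = C3*exp(2^(1/3)*5^(2/3)*y/5) + (C1*sin(2^(1/3)*sqrt(3)*5^(2/3)*y/10) + C2*cos(2^(1/3)*sqrt(3)*5^(2/3)*y/10))*exp(-2^(1/3)*5^(2/3)*y/10)


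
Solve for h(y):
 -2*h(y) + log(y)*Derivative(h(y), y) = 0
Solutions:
 h(y) = C1*exp(2*li(y))


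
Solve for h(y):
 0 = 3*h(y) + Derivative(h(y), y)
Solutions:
 h(y) = C1*exp(-3*y)


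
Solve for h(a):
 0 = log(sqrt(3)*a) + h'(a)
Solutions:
 h(a) = C1 - a*log(a) - a*log(3)/2 + a


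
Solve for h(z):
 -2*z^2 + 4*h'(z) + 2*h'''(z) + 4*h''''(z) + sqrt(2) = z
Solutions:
 h(z) = C1 + C2*exp(z*(-2 + (6*sqrt(330) + 109)^(-1/3) + (6*sqrt(330) + 109)^(1/3))/12)*sin(sqrt(3)*z*(-(6*sqrt(330) + 109)^(1/3) + (6*sqrt(330) + 109)^(-1/3))/12) + C3*exp(z*(-2 + (6*sqrt(330) + 109)^(-1/3) + (6*sqrt(330) + 109)^(1/3))/12)*cos(sqrt(3)*z*(-(6*sqrt(330) + 109)^(1/3) + (6*sqrt(330) + 109)^(-1/3))/12) + C4*exp(-z*((6*sqrt(330) + 109)^(-1/3) + 1 + (6*sqrt(330) + 109)^(1/3))/6) + z^3/6 + z^2/8 - z/2 - sqrt(2)*z/4


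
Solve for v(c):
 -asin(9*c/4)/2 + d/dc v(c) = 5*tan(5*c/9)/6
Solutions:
 v(c) = C1 + c*asin(9*c/4)/2 + sqrt(16 - 81*c^2)/18 - 3*log(cos(5*c/9))/2


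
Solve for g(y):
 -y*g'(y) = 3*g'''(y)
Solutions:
 g(y) = C1 + Integral(C2*airyai(-3^(2/3)*y/3) + C3*airybi(-3^(2/3)*y/3), y)


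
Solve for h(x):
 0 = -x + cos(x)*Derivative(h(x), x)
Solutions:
 h(x) = C1 + Integral(x/cos(x), x)


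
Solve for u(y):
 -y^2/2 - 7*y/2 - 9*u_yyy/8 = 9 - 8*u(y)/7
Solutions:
 u(y) = C3*exp(4*147^(1/3)*y/21) + 7*y^2/16 + 49*y/16 + (C1*sin(2*3^(5/6)*7^(2/3)*y/21) + C2*cos(2*3^(5/6)*7^(2/3)*y/21))*exp(-2*147^(1/3)*y/21) + 63/8


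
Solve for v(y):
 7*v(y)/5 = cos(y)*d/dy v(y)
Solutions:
 v(y) = C1*(sin(y) + 1)^(7/10)/(sin(y) - 1)^(7/10)


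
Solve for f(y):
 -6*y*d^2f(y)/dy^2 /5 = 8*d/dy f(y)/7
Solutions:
 f(y) = C1 + C2*y^(1/21)


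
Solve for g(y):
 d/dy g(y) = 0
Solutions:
 g(y) = C1


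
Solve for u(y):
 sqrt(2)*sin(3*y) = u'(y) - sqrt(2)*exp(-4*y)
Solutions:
 u(y) = C1 - sqrt(2)*cos(3*y)/3 - sqrt(2)*exp(-4*y)/4


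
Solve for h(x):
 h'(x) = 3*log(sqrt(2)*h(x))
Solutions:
 -2*Integral(1/(2*log(_y) + log(2)), (_y, h(x)))/3 = C1 - x


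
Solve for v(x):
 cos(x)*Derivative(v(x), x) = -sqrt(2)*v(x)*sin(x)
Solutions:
 v(x) = C1*cos(x)^(sqrt(2))


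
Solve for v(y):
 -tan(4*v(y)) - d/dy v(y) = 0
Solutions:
 v(y) = -asin(C1*exp(-4*y))/4 + pi/4
 v(y) = asin(C1*exp(-4*y))/4


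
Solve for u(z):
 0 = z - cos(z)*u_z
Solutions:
 u(z) = C1 + Integral(z/cos(z), z)


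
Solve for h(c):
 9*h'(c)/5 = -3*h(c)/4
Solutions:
 h(c) = C1*exp(-5*c/12)


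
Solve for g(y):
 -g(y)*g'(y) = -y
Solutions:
 g(y) = -sqrt(C1 + y^2)
 g(y) = sqrt(C1 + y^2)


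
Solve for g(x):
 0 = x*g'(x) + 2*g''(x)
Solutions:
 g(x) = C1 + C2*erf(x/2)


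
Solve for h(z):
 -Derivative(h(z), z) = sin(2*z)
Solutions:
 h(z) = C1 + cos(2*z)/2


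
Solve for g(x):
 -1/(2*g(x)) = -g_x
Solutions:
 g(x) = -sqrt(C1 + x)
 g(x) = sqrt(C1 + x)


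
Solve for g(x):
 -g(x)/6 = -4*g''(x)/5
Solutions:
 g(x) = C1*exp(-sqrt(30)*x/12) + C2*exp(sqrt(30)*x/12)


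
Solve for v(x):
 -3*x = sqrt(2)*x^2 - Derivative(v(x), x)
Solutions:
 v(x) = C1 + sqrt(2)*x^3/3 + 3*x^2/2


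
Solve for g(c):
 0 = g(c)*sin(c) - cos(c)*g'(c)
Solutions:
 g(c) = C1/cos(c)


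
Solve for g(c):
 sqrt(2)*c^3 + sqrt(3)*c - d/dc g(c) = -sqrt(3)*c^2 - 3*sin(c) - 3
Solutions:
 g(c) = C1 + sqrt(2)*c^4/4 + sqrt(3)*c^3/3 + sqrt(3)*c^2/2 + 3*c - 3*cos(c)


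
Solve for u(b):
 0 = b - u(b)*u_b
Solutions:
 u(b) = -sqrt(C1 + b^2)
 u(b) = sqrt(C1 + b^2)


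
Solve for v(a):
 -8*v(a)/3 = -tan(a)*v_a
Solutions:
 v(a) = C1*sin(a)^(8/3)


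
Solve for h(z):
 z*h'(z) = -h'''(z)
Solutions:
 h(z) = C1 + Integral(C2*airyai(-z) + C3*airybi(-z), z)


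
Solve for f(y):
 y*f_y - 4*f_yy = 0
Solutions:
 f(y) = C1 + C2*erfi(sqrt(2)*y/4)


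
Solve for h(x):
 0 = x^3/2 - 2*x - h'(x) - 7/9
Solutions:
 h(x) = C1 + x^4/8 - x^2 - 7*x/9


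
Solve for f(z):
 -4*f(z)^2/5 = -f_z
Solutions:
 f(z) = -5/(C1 + 4*z)


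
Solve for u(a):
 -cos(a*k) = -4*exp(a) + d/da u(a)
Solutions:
 u(a) = C1 + 4*exp(a) - sin(a*k)/k


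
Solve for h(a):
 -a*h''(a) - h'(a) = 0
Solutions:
 h(a) = C1 + C2*log(a)


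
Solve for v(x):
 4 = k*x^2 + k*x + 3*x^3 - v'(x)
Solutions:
 v(x) = C1 + k*x^3/3 + k*x^2/2 + 3*x^4/4 - 4*x


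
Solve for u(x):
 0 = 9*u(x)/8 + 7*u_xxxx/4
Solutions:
 u(x) = (C1*sin(2^(1/4)*sqrt(3)*7^(3/4)*x/14) + C2*cos(2^(1/4)*sqrt(3)*7^(3/4)*x/14))*exp(-2^(1/4)*sqrt(3)*7^(3/4)*x/14) + (C3*sin(2^(1/4)*sqrt(3)*7^(3/4)*x/14) + C4*cos(2^(1/4)*sqrt(3)*7^(3/4)*x/14))*exp(2^(1/4)*sqrt(3)*7^(3/4)*x/14)


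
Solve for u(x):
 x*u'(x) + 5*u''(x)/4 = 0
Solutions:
 u(x) = C1 + C2*erf(sqrt(10)*x/5)


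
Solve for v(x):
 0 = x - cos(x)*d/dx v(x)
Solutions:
 v(x) = C1 + Integral(x/cos(x), x)


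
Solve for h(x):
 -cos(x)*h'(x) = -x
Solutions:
 h(x) = C1 + Integral(x/cos(x), x)


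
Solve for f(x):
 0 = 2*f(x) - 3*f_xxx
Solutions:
 f(x) = C3*exp(2^(1/3)*3^(2/3)*x/3) + (C1*sin(2^(1/3)*3^(1/6)*x/2) + C2*cos(2^(1/3)*3^(1/6)*x/2))*exp(-2^(1/3)*3^(2/3)*x/6)


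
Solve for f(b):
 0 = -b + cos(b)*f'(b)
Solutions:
 f(b) = C1 + Integral(b/cos(b), b)


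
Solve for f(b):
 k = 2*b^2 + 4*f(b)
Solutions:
 f(b) = -b^2/2 + k/4


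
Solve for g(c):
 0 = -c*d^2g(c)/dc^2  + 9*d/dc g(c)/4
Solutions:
 g(c) = C1 + C2*c^(13/4)


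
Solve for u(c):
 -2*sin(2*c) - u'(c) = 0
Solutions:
 u(c) = C1 + cos(2*c)


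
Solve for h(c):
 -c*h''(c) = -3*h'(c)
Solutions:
 h(c) = C1 + C2*c^4


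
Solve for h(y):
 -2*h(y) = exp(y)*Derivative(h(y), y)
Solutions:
 h(y) = C1*exp(2*exp(-y))


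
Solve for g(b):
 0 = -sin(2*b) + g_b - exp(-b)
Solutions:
 g(b) = C1 - cos(2*b)/2 - exp(-b)


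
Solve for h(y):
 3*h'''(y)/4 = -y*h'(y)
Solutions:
 h(y) = C1 + Integral(C2*airyai(-6^(2/3)*y/3) + C3*airybi(-6^(2/3)*y/3), y)


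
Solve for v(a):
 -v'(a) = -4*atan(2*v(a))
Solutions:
 Integral(1/atan(2*_y), (_y, v(a))) = C1 + 4*a


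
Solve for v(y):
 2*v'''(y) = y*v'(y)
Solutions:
 v(y) = C1 + Integral(C2*airyai(2^(2/3)*y/2) + C3*airybi(2^(2/3)*y/2), y)


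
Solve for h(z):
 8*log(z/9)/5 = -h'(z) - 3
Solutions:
 h(z) = C1 - 8*z*log(z)/5 - 7*z/5 + 16*z*log(3)/5


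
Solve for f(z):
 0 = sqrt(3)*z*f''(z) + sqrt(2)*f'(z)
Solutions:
 f(z) = C1 + C2*z^(1 - sqrt(6)/3)


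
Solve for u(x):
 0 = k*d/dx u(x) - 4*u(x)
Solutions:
 u(x) = C1*exp(4*x/k)


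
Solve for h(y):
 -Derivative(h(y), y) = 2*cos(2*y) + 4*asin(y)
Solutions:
 h(y) = C1 - 4*y*asin(y) - 4*sqrt(1 - y^2) - sin(2*y)


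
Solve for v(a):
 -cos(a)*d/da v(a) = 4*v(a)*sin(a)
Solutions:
 v(a) = C1*cos(a)^4


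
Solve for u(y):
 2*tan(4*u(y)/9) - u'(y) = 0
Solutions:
 u(y) = -9*asin(C1*exp(8*y/9))/4 + 9*pi/4
 u(y) = 9*asin(C1*exp(8*y/9))/4


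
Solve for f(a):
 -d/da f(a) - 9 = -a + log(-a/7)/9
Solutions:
 f(a) = C1 + a^2/2 - a*log(-a)/9 + a*(-80 + log(7))/9


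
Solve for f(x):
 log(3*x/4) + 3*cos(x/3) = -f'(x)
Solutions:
 f(x) = C1 - x*log(x) - x*log(3) + x + 2*x*log(2) - 9*sin(x/3)


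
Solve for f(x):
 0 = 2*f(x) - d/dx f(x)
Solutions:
 f(x) = C1*exp(2*x)


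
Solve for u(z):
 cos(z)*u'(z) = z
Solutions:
 u(z) = C1 + Integral(z/cos(z), z)


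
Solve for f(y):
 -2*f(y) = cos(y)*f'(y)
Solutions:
 f(y) = C1*(sin(y) - 1)/(sin(y) + 1)


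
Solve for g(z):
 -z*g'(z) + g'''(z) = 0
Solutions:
 g(z) = C1 + Integral(C2*airyai(z) + C3*airybi(z), z)


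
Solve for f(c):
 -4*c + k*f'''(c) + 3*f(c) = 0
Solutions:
 f(c) = C1*exp(3^(1/3)*c*(-1/k)^(1/3)) + C2*exp(c*(-1/k)^(1/3)*(-3^(1/3) + 3^(5/6)*I)/2) + C3*exp(-c*(-1/k)^(1/3)*(3^(1/3) + 3^(5/6)*I)/2) + 4*c/3


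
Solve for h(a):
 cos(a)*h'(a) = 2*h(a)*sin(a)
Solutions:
 h(a) = C1/cos(a)^2


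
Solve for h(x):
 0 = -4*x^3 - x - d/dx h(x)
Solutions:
 h(x) = C1 - x^4 - x^2/2


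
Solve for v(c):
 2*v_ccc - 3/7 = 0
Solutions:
 v(c) = C1 + C2*c + C3*c^2 + c^3/28


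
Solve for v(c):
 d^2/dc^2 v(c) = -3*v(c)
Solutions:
 v(c) = C1*sin(sqrt(3)*c) + C2*cos(sqrt(3)*c)


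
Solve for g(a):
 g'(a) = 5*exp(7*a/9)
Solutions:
 g(a) = C1 + 45*exp(7*a/9)/7


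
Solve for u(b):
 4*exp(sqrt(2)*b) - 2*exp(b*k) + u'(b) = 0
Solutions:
 u(b) = C1 - 2*sqrt(2)*exp(sqrt(2)*b) + 2*exp(b*k)/k


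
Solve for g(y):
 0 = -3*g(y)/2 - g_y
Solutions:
 g(y) = C1*exp(-3*y/2)


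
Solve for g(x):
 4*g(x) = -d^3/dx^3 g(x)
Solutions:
 g(x) = C3*exp(-2^(2/3)*x) + (C1*sin(2^(2/3)*sqrt(3)*x/2) + C2*cos(2^(2/3)*sqrt(3)*x/2))*exp(2^(2/3)*x/2)


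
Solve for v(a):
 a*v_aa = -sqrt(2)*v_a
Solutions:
 v(a) = C1 + C2*a^(1 - sqrt(2))


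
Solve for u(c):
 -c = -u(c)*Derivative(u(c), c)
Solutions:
 u(c) = -sqrt(C1 + c^2)
 u(c) = sqrt(C1 + c^2)


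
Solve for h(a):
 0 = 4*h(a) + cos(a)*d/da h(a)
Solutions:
 h(a) = C1*(sin(a)^2 - 2*sin(a) + 1)/(sin(a)^2 + 2*sin(a) + 1)


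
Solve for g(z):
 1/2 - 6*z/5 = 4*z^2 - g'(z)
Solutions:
 g(z) = C1 + 4*z^3/3 + 3*z^2/5 - z/2


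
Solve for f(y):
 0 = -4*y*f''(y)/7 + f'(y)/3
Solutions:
 f(y) = C1 + C2*y^(19/12)


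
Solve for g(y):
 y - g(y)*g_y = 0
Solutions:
 g(y) = -sqrt(C1 + y^2)
 g(y) = sqrt(C1 + y^2)


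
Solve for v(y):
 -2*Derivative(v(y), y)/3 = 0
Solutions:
 v(y) = C1


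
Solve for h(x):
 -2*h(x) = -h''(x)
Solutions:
 h(x) = C1*exp(-sqrt(2)*x) + C2*exp(sqrt(2)*x)


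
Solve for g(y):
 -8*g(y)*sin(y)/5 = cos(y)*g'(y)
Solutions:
 g(y) = C1*cos(y)^(8/5)


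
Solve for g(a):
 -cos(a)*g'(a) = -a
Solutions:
 g(a) = C1 + Integral(a/cos(a), a)


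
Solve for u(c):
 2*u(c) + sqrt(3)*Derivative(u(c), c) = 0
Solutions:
 u(c) = C1*exp(-2*sqrt(3)*c/3)


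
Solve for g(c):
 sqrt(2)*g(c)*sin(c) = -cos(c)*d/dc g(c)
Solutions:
 g(c) = C1*cos(c)^(sqrt(2))


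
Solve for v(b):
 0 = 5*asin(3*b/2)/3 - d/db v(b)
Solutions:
 v(b) = C1 + 5*b*asin(3*b/2)/3 + 5*sqrt(4 - 9*b^2)/9


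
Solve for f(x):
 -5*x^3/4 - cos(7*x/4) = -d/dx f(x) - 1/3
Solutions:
 f(x) = C1 + 5*x^4/16 - x/3 + 4*sin(7*x/4)/7


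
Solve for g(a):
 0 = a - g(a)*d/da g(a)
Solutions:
 g(a) = -sqrt(C1 + a^2)
 g(a) = sqrt(C1 + a^2)


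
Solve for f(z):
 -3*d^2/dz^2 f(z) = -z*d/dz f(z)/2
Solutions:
 f(z) = C1 + C2*erfi(sqrt(3)*z/6)


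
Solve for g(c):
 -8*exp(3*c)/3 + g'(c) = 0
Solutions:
 g(c) = C1 + 8*exp(3*c)/9


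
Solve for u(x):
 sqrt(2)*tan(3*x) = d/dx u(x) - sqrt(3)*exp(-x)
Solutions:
 u(x) = C1 + sqrt(2)*log(tan(3*x)^2 + 1)/6 - sqrt(3)*exp(-x)


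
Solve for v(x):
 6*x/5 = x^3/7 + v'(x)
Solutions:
 v(x) = C1 - x^4/28 + 3*x^2/5


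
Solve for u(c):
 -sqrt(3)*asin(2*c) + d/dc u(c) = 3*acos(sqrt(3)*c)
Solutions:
 u(c) = C1 + 3*c*acos(sqrt(3)*c) - sqrt(3)*sqrt(1 - 3*c^2) + sqrt(3)*(c*asin(2*c) + sqrt(1 - 4*c^2)/2)


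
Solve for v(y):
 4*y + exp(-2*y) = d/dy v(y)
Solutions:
 v(y) = C1 + 2*y^2 - exp(-2*y)/2


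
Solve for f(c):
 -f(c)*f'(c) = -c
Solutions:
 f(c) = -sqrt(C1 + c^2)
 f(c) = sqrt(C1 + c^2)


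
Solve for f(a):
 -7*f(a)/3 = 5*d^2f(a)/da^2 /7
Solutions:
 f(a) = C1*sin(7*sqrt(15)*a/15) + C2*cos(7*sqrt(15)*a/15)


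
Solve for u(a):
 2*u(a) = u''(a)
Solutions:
 u(a) = C1*exp(-sqrt(2)*a) + C2*exp(sqrt(2)*a)


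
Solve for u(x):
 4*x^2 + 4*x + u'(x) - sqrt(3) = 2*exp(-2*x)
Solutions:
 u(x) = C1 - 4*x^3/3 - 2*x^2 + sqrt(3)*x - exp(-2*x)


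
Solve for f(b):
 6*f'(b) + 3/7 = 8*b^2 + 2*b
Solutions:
 f(b) = C1 + 4*b^3/9 + b^2/6 - b/14


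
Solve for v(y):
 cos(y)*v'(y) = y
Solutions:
 v(y) = C1 + Integral(y/cos(y), y)


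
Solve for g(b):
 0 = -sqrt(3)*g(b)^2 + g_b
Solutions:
 g(b) = -1/(C1 + sqrt(3)*b)


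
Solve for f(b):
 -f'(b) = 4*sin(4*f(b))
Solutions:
 f(b) = -acos((-C1 - exp(32*b))/(C1 - exp(32*b)))/4 + pi/2
 f(b) = acos((-C1 - exp(32*b))/(C1 - exp(32*b)))/4


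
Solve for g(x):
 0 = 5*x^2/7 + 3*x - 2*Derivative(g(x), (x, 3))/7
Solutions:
 g(x) = C1 + C2*x + C3*x^2 + x^5/24 + 7*x^4/16


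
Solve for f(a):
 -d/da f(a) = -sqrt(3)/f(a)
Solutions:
 f(a) = -sqrt(C1 + 2*sqrt(3)*a)
 f(a) = sqrt(C1 + 2*sqrt(3)*a)


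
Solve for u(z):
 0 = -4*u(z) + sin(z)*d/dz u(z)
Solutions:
 u(z) = C1*(cos(z)^2 - 2*cos(z) + 1)/(cos(z)^2 + 2*cos(z) + 1)


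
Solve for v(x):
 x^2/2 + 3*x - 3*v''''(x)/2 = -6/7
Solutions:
 v(x) = C1 + C2*x + C3*x^2 + C4*x^3 + x^6/1080 + x^5/60 + x^4/42


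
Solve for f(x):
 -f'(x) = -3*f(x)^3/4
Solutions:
 f(x) = -sqrt(2)*sqrt(-1/(C1 + 3*x))
 f(x) = sqrt(2)*sqrt(-1/(C1 + 3*x))


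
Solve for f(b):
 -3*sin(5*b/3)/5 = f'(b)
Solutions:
 f(b) = C1 + 9*cos(5*b/3)/25


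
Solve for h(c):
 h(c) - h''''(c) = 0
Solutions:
 h(c) = C1*exp(-c) + C2*exp(c) + C3*sin(c) + C4*cos(c)


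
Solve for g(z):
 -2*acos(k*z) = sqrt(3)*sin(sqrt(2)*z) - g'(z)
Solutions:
 g(z) = C1 + 2*Piecewise((z*acos(k*z) - sqrt(-k^2*z^2 + 1)/k, Ne(k, 0)), (pi*z/2, True)) - sqrt(6)*cos(sqrt(2)*z)/2


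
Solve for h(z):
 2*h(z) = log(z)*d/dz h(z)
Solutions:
 h(z) = C1*exp(2*li(z))


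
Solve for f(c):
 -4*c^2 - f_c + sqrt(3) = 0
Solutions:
 f(c) = C1 - 4*c^3/3 + sqrt(3)*c


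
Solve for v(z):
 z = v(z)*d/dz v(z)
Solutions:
 v(z) = -sqrt(C1 + z^2)
 v(z) = sqrt(C1 + z^2)


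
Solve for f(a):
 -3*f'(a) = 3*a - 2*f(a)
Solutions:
 f(a) = C1*exp(2*a/3) + 3*a/2 + 9/4


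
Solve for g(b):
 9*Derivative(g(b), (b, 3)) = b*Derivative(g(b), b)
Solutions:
 g(b) = C1 + Integral(C2*airyai(3^(1/3)*b/3) + C3*airybi(3^(1/3)*b/3), b)


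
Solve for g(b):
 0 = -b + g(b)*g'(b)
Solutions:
 g(b) = -sqrt(C1 + b^2)
 g(b) = sqrt(C1 + b^2)


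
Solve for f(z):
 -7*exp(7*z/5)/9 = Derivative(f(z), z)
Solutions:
 f(z) = C1 - 5*exp(7*z/5)/9


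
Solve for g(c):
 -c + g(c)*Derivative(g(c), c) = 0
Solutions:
 g(c) = -sqrt(C1 + c^2)
 g(c) = sqrt(C1 + c^2)


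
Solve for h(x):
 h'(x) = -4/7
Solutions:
 h(x) = C1 - 4*x/7


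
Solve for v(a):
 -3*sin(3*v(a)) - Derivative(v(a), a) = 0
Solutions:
 v(a) = -acos((-C1 - exp(18*a))/(C1 - exp(18*a)))/3 + 2*pi/3
 v(a) = acos((-C1 - exp(18*a))/(C1 - exp(18*a)))/3


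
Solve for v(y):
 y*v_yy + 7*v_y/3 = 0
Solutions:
 v(y) = C1 + C2/y^(4/3)


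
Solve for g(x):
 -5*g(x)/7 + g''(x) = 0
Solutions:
 g(x) = C1*exp(-sqrt(35)*x/7) + C2*exp(sqrt(35)*x/7)


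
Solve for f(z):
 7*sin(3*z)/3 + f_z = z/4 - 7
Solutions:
 f(z) = C1 + z^2/8 - 7*z + 7*cos(3*z)/9


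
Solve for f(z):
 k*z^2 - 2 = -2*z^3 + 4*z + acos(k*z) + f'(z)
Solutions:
 f(z) = C1 + k*z^3/3 + z^4/2 - 2*z^2 - 2*z - Piecewise((z*acos(k*z) - sqrt(-k^2*z^2 + 1)/k, Ne(k, 0)), (pi*z/2, True))


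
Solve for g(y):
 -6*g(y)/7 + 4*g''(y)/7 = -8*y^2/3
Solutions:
 g(y) = C1*exp(-sqrt(6)*y/2) + C2*exp(sqrt(6)*y/2) + 28*y^2/9 + 112/27


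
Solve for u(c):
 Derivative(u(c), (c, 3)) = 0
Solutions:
 u(c) = C1 + C2*c + C3*c^2


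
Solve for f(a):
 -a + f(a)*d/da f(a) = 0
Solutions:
 f(a) = -sqrt(C1 + a^2)
 f(a) = sqrt(C1 + a^2)


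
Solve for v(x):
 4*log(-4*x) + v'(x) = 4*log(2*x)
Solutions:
 v(x) = C1 + 4*x*(-log(2) - I*pi)


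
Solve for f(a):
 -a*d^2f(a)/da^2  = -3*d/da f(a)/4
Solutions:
 f(a) = C1 + C2*a^(7/4)


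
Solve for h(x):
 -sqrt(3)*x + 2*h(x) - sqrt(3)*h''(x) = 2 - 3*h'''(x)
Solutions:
 h(x) = C1*exp(x*((-sqrt(3)/9 + sqrt(-3 + (81 - sqrt(3))^2)/9 + 9)^(-1/3) + 2*sqrt(3) + 3*(-sqrt(3)/9 + sqrt(-3 + (81 - sqrt(3))^2)/9 + 9)^(1/3))/18)*sin(sqrt(3)*x*(-3*(-sqrt(3)/9 + sqrt(-4/27 + (18 - 2*sqrt(3)/9)^2)/2 + 9)^(1/3) + (-sqrt(3)/9 + sqrt(-4/27 + (18 - 2*sqrt(3)/9)^2)/2 + 9)^(-1/3))/18) + C2*exp(x*((-sqrt(3)/9 + sqrt(-3 + (81 - sqrt(3))^2)/9 + 9)^(-1/3) + 2*sqrt(3) + 3*(-sqrt(3)/9 + sqrt(-3 + (81 - sqrt(3))^2)/9 + 9)^(1/3))/18)*cos(sqrt(3)*x*(-3*(-sqrt(3)/9 + sqrt(-4/27 + (18 - 2*sqrt(3)/9)^2)/2 + 9)^(1/3) + (-sqrt(3)/9 + sqrt(-4/27 + (18 - 2*sqrt(3)/9)^2)/2 + 9)^(-1/3))/18) + C3*exp(x*(-3*(-sqrt(3)/9 + sqrt(-3 + (81 - sqrt(3))^2)/9 + 9)^(1/3) - 1/(-sqrt(3)/9 + sqrt(-3 + (81 - sqrt(3))^2)/9 + 9)^(1/3) + sqrt(3))/9) + sqrt(3)*x/2 + 1


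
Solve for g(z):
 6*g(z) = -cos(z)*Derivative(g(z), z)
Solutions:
 g(z) = C1*(sin(z)^3 - 3*sin(z)^2 + 3*sin(z) - 1)/(sin(z)^3 + 3*sin(z)^2 + 3*sin(z) + 1)


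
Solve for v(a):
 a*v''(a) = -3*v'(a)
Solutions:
 v(a) = C1 + C2/a^2


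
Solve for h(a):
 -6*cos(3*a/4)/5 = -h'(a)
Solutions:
 h(a) = C1 + 8*sin(3*a/4)/5


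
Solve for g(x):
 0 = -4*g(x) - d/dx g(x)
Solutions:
 g(x) = C1*exp(-4*x)


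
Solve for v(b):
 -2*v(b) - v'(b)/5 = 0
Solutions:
 v(b) = C1*exp(-10*b)


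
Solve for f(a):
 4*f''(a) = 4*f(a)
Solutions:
 f(a) = C1*exp(-a) + C2*exp(a)


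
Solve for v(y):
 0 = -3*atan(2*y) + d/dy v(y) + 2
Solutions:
 v(y) = C1 + 3*y*atan(2*y) - 2*y - 3*log(4*y^2 + 1)/4


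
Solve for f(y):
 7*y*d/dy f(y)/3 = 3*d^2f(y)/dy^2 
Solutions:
 f(y) = C1 + C2*erfi(sqrt(14)*y/6)


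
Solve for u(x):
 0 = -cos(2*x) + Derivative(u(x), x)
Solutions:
 u(x) = C1 + sin(2*x)/2


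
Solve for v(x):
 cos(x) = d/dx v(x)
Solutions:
 v(x) = C1 + sin(x)


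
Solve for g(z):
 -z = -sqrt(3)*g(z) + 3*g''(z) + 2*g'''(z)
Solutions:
 g(z) = C1*exp(-z*((-1 + sqrt(-1 + (1 - 2*sqrt(3))^2) + 2*sqrt(3))^(-1/3) + (-1 + sqrt(-1 + (1 - 2*sqrt(3))^2) + 2*sqrt(3))^(1/3) + 2)/4)*sin(sqrt(3)*z*(-(-1 + sqrt(-1 + (1 - 2*sqrt(3))^2) + 2*sqrt(3))^(1/3) + (-1 + sqrt(-1 + (1 - 2*sqrt(3))^2) + 2*sqrt(3))^(-1/3))/4) + C2*exp(-z*((-1 + sqrt(-1 + (1 - 2*sqrt(3))^2) + 2*sqrt(3))^(-1/3) + (-1 + sqrt(-1 + (1 - 2*sqrt(3))^2) + 2*sqrt(3))^(1/3) + 2)/4)*cos(sqrt(3)*z*(-(-1 + sqrt(-1 + (1 - 2*sqrt(3))^2) + 2*sqrt(3))^(1/3) + (-1 + sqrt(-1 + (1 - 2*sqrt(3))^2) + 2*sqrt(3))^(-1/3))/4) + C3*exp(z*(-1 + (-1 + sqrt(-1 + (1 - 2*sqrt(3))^2) + 2*sqrt(3))^(-1/3) + (-1 + sqrt(-1 + (1 - 2*sqrt(3))^2) + 2*sqrt(3))^(1/3))/2) + sqrt(3)*z/3


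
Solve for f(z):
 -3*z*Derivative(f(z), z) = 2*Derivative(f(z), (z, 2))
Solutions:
 f(z) = C1 + C2*erf(sqrt(3)*z/2)


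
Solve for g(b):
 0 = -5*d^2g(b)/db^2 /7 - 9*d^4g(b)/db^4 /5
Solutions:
 g(b) = C1 + C2*b + C3*sin(5*sqrt(7)*b/21) + C4*cos(5*sqrt(7)*b/21)


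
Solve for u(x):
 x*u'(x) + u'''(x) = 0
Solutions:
 u(x) = C1 + Integral(C2*airyai(-x) + C3*airybi(-x), x)


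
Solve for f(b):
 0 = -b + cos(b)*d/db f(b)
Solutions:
 f(b) = C1 + Integral(b/cos(b), b)


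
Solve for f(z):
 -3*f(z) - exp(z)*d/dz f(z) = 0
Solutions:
 f(z) = C1*exp(3*exp(-z))


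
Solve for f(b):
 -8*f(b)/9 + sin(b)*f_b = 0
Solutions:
 f(b) = C1*(cos(b) - 1)^(4/9)/(cos(b) + 1)^(4/9)


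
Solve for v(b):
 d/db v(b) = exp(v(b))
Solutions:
 v(b) = log(-1/(C1 + b))


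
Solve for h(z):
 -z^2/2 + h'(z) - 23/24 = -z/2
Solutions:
 h(z) = C1 + z^3/6 - z^2/4 + 23*z/24


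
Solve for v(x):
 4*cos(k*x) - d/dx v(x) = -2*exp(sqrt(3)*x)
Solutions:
 v(x) = C1 + 2*sqrt(3)*exp(sqrt(3)*x)/3 + 4*sin(k*x)/k


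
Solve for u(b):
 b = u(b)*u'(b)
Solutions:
 u(b) = -sqrt(C1 + b^2)
 u(b) = sqrt(C1 + b^2)


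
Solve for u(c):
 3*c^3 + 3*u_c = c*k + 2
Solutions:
 u(c) = C1 - c^4/4 + c^2*k/6 + 2*c/3


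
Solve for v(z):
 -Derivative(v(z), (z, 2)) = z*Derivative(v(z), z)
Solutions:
 v(z) = C1 + C2*erf(sqrt(2)*z/2)


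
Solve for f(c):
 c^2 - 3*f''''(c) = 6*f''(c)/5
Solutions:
 f(c) = C1 + C2*c + C3*sin(sqrt(10)*c/5) + C4*cos(sqrt(10)*c/5) + 5*c^4/72 - 25*c^2/12


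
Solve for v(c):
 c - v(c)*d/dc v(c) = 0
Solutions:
 v(c) = -sqrt(C1 + c^2)
 v(c) = sqrt(C1 + c^2)


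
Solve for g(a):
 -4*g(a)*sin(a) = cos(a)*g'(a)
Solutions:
 g(a) = C1*cos(a)^4


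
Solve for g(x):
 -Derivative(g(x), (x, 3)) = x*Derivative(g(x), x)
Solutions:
 g(x) = C1 + Integral(C2*airyai(-x) + C3*airybi(-x), x)


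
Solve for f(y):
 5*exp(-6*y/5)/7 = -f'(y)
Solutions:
 f(y) = C1 + 25*exp(-6*y/5)/42


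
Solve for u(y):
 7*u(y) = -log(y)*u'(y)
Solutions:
 u(y) = C1*exp(-7*li(y))


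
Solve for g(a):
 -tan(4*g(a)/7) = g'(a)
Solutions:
 g(a) = -7*asin(C1*exp(-4*a/7))/4 + 7*pi/4
 g(a) = 7*asin(C1*exp(-4*a/7))/4


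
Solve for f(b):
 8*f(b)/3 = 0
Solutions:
 f(b) = 0


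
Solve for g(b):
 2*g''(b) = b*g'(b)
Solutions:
 g(b) = C1 + C2*erfi(b/2)


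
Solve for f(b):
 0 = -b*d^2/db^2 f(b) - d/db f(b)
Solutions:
 f(b) = C1 + C2*log(b)


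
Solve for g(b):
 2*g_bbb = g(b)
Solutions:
 g(b) = C3*exp(2^(2/3)*b/2) + (C1*sin(2^(2/3)*sqrt(3)*b/4) + C2*cos(2^(2/3)*sqrt(3)*b/4))*exp(-2^(2/3)*b/4)


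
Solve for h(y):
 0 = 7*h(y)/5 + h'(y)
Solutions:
 h(y) = C1*exp(-7*y/5)


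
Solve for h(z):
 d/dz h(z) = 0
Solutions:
 h(z) = C1


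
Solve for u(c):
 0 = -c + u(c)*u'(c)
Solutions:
 u(c) = -sqrt(C1 + c^2)
 u(c) = sqrt(C1 + c^2)


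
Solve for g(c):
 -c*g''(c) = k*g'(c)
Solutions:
 g(c) = C1 + c^(1 - re(k))*(C2*sin(log(c)*Abs(im(k))) + C3*cos(log(c)*im(k)))


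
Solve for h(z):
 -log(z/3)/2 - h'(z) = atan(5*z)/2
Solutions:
 h(z) = C1 - z*log(z)/2 - z*atan(5*z)/2 + z/2 + z*log(3)/2 + log(25*z^2 + 1)/20


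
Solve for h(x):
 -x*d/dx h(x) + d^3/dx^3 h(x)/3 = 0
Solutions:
 h(x) = C1 + Integral(C2*airyai(3^(1/3)*x) + C3*airybi(3^(1/3)*x), x)


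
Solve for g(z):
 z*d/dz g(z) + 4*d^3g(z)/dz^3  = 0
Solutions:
 g(z) = C1 + Integral(C2*airyai(-2^(1/3)*z/2) + C3*airybi(-2^(1/3)*z/2), z)


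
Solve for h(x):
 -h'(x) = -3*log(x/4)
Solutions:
 h(x) = C1 + 3*x*log(x) - x*log(64) - 3*x


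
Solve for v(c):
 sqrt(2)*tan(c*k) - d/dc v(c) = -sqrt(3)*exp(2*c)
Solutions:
 v(c) = C1 + sqrt(2)*Piecewise((-log(cos(c*k))/k, Ne(k, 0)), (0, True)) + sqrt(3)*exp(2*c)/2


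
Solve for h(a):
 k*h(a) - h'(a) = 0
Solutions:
 h(a) = C1*exp(a*k)


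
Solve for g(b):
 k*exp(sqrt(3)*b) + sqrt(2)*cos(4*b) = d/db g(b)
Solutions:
 g(b) = C1 + sqrt(3)*k*exp(sqrt(3)*b)/3 + sqrt(2)*sin(4*b)/4


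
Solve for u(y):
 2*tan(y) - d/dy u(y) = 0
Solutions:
 u(y) = C1 - 2*log(cos(y))


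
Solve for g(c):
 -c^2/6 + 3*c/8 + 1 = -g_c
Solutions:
 g(c) = C1 + c^3/18 - 3*c^2/16 - c


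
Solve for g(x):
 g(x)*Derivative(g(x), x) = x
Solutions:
 g(x) = -sqrt(C1 + x^2)
 g(x) = sqrt(C1 + x^2)


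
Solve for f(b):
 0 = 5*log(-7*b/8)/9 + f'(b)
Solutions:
 f(b) = C1 - 5*b*log(-b)/9 + 5*b*(-log(7) + 1 + 3*log(2))/9


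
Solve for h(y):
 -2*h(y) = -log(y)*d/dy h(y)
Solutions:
 h(y) = C1*exp(2*li(y))


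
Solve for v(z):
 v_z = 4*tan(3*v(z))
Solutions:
 v(z) = -asin(C1*exp(12*z))/3 + pi/3
 v(z) = asin(C1*exp(12*z))/3


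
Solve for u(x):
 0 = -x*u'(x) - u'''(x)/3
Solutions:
 u(x) = C1 + Integral(C2*airyai(-3^(1/3)*x) + C3*airybi(-3^(1/3)*x), x)


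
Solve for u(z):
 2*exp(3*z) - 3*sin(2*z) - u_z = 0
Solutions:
 u(z) = C1 + 2*exp(3*z)/3 + 3*cos(2*z)/2


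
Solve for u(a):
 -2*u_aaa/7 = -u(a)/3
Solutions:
 u(a) = C3*exp(6^(2/3)*7^(1/3)*a/6) + (C1*sin(2^(2/3)*3^(1/6)*7^(1/3)*a/4) + C2*cos(2^(2/3)*3^(1/6)*7^(1/3)*a/4))*exp(-6^(2/3)*7^(1/3)*a/12)


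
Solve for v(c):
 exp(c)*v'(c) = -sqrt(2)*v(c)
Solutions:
 v(c) = C1*exp(sqrt(2)*exp(-c))


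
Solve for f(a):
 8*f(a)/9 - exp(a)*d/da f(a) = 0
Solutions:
 f(a) = C1*exp(-8*exp(-a)/9)


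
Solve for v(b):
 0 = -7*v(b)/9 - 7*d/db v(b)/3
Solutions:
 v(b) = C1*exp(-b/3)


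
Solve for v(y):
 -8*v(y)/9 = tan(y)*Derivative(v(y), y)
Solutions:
 v(y) = C1/sin(y)^(8/9)


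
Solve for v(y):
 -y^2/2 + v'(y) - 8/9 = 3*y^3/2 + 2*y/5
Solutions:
 v(y) = C1 + 3*y^4/8 + y^3/6 + y^2/5 + 8*y/9


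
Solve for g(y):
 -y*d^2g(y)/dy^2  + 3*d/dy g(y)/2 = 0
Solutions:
 g(y) = C1 + C2*y^(5/2)


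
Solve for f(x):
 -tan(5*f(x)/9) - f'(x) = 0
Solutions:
 f(x) = -9*asin(C1*exp(-5*x/9))/5 + 9*pi/5
 f(x) = 9*asin(C1*exp(-5*x/9))/5


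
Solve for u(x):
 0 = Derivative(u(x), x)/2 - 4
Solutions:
 u(x) = C1 + 8*x


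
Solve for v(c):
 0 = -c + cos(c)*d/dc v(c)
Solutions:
 v(c) = C1 + Integral(c/cos(c), c)


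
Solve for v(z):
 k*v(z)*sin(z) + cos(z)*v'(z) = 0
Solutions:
 v(z) = C1*exp(k*log(cos(z)))


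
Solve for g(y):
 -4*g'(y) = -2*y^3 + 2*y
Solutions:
 g(y) = C1 + y^4/8 - y^2/4


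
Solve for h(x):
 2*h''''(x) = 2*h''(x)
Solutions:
 h(x) = C1 + C2*x + C3*exp(-x) + C4*exp(x)


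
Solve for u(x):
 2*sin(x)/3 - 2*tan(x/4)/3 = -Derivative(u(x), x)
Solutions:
 u(x) = C1 - 8*log(cos(x/4))/3 + 2*cos(x)/3


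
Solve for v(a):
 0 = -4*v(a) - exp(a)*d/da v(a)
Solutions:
 v(a) = C1*exp(4*exp(-a))


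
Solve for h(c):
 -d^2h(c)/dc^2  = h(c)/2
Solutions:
 h(c) = C1*sin(sqrt(2)*c/2) + C2*cos(sqrt(2)*c/2)


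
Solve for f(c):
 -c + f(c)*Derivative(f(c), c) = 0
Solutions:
 f(c) = -sqrt(C1 + c^2)
 f(c) = sqrt(C1 + c^2)


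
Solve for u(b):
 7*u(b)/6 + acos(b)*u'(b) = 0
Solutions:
 u(b) = C1*exp(-7*Integral(1/acos(b), b)/6)


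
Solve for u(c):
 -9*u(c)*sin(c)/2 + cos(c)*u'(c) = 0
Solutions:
 u(c) = C1/cos(c)^(9/2)


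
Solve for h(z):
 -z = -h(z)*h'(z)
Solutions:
 h(z) = -sqrt(C1 + z^2)
 h(z) = sqrt(C1 + z^2)


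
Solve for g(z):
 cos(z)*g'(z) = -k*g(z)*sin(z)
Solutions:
 g(z) = C1*exp(k*log(cos(z)))


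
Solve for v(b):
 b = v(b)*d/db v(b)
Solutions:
 v(b) = -sqrt(C1 + b^2)
 v(b) = sqrt(C1 + b^2)


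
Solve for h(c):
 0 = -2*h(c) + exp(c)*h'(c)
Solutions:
 h(c) = C1*exp(-2*exp(-c))


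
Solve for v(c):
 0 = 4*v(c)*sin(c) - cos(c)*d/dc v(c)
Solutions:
 v(c) = C1/cos(c)^4


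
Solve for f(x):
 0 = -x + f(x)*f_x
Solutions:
 f(x) = -sqrt(C1 + x^2)
 f(x) = sqrt(C1 + x^2)


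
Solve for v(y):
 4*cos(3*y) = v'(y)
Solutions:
 v(y) = C1 + 4*sin(3*y)/3


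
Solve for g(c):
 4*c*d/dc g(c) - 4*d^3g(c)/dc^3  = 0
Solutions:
 g(c) = C1 + Integral(C2*airyai(c) + C3*airybi(c), c)


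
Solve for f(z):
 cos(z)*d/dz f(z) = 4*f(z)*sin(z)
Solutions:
 f(z) = C1/cos(z)^4


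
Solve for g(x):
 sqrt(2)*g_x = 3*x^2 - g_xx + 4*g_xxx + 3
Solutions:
 g(x) = C1 + C2*exp(x*(1 - sqrt(1 + 16*sqrt(2)))/8) + C3*exp(x*(1 + sqrt(1 + 16*sqrt(2)))/8) + sqrt(2)*x^3/2 - 3*x^2/2 + 3*sqrt(2)*x + 12*x


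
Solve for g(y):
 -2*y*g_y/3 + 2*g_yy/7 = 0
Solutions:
 g(y) = C1 + C2*erfi(sqrt(42)*y/6)


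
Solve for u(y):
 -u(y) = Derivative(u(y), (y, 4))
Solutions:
 u(y) = (C1*sin(sqrt(2)*y/2) + C2*cos(sqrt(2)*y/2))*exp(-sqrt(2)*y/2) + (C3*sin(sqrt(2)*y/2) + C4*cos(sqrt(2)*y/2))*exp(sqrt(2)*y/2)


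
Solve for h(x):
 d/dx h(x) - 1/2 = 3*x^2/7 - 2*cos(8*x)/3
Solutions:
 h(x) = C1 + x^3/7 + x/2 - sin(8*x)/12


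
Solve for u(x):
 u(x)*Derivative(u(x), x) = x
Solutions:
 u(x) = -sqrt(C1 + x^2)
 u(x) = sqrt(C1 + x^2)


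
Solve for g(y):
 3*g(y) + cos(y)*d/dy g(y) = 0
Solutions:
 g(y) = C1*(sin(y) - 1)^(3/2)/(sin(y) + 1)^(3/2)


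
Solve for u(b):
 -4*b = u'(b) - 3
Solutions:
 u(b) = C1 - 2*b^2 + 3*b


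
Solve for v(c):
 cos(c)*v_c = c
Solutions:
 v(c) = C1 + Integral(c/cos(c), c)


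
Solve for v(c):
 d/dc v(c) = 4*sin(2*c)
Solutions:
 v(c) = C1 - 2*cos(2*c)


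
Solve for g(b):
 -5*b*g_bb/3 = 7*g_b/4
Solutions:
 g(b) = C1 + C2/b^(1/20)


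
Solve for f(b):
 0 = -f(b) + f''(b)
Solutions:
 f(b) = C1*exp(-b) + C2*exp(b)


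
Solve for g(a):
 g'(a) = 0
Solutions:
 g(a) = C1


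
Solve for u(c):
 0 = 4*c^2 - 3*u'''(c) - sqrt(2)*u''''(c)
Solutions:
 u(c) = C1 + C2*c + C3*c^2 + C4*exp(-3*sqrt(2)*c/2) + c^5/45 - sqrt(2)*c^4/27 + 8*c^3/81


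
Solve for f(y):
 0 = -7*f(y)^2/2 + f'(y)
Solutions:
 f(y) = -2/(C1 + 7*y)


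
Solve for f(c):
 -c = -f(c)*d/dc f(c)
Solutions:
 f(c) = -sqrt(C1 + c^2)
 f(c) = sqrt(C1 + c^2)


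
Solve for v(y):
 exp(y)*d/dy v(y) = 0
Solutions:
 v(y) = C1


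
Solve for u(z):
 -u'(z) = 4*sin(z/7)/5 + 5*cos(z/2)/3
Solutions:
 u(z) = C1 - 10*sin(z/2)/3 + 28*cos(z/7)/5


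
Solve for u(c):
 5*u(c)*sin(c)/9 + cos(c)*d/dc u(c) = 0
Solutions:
 u(c) = C1*cos(c)^(5/9)


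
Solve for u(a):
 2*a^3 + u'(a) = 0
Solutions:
 u(a) = C1 - a^4/2


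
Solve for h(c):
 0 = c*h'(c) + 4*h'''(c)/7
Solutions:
 h(c) = C1 + Integral(C2*airyai(-14^(1/3)*c/2) + C3*airybi(-14^(1/3)*c/2), c)


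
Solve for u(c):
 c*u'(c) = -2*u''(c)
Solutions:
 u(c) = C1 + C2*erf(c/2)


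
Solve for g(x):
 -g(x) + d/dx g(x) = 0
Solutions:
 g(x) = C1*exp(x)


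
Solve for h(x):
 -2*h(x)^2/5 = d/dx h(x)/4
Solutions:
 h(x) = 5/(C1 + 8*x)


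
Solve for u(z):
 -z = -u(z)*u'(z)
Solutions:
 u(z) = -sqrt(C1 + z^2)
 u(z) = sqrt(C1 + z^2)


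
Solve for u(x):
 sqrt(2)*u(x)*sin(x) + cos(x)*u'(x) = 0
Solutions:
 u(x) = C1*cos(x)^(sqrt(2))


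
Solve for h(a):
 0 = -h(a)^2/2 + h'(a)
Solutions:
 h(a) = -2/(C1 + a)


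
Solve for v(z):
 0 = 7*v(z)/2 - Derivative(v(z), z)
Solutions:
 v(z) = C1*exp(7*z/2)


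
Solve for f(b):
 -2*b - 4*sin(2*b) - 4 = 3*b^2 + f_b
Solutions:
 f(b) = C1 - b^3 - b^2 - 4*b + 2*cos(2*b)


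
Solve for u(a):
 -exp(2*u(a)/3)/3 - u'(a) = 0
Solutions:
 u(a) = 3*log(-sqrt(-1/(C1 - a))) - 3*log(2)/2 + 3*log(3)
 u(a) = 3*log(-1/(C1 - a))/2 - 3*log(2)/2 + 3*log(3)


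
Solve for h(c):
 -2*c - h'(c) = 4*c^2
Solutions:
 h(c) = C1 - 4*c^3/3 - c^2


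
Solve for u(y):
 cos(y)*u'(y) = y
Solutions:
 u(y) = C1 + Integral(y/cos(y), y)


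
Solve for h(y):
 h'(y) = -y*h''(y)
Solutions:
 h(y) = C1 + C2*log(y)


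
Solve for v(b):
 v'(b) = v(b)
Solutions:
 v(b) = C1*exp(b)


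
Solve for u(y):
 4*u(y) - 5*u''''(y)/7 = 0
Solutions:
 u(y) = C1*exp(-sqrt(2)*5^(3/4)*7^(1/4)*y/5) + C2*exp(sqrt(2)*5^(3/4)*7^(1/4)*y/5) + C3*sin(sqrt(2)*5^(3/4)*7^(1/4)*y/5) + C4*cos(sqrt(2)*5^(3/4)*7^(1/4)*y/5)


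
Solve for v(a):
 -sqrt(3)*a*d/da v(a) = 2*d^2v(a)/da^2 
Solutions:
 v(a) = C1 + C2*erf(3^(1/4)*a/2)


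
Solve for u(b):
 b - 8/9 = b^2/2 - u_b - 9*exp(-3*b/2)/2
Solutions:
 u(b) = C1 + b^3/6 - b^2/2 + 8*b/9 + 3*exp(-3*b/2)


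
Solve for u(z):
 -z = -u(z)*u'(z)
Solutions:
 u(z) = -sqrt(C1 + z^2)
 u(z) = sqrt(C1 + z^2)


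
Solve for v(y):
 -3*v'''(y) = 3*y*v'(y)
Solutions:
 v(y) = C1 + Integral(C2*airyai(-y) + C3*airybi(-y), y)


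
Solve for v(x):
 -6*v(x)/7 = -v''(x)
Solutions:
 v(x) = C1*exp(-sqrt(42)*x/7) + C2*exp(sqrt(42)*x/7)


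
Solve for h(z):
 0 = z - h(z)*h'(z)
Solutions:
 h(z) = -sqrt(C1 + z^2)
 h(z) = sqrt(C1 + z^2)


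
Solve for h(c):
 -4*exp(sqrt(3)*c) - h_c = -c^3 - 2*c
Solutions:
 h(c) = C1 + c^4/4 + c^2 - 4*sqrt(3)*exp(sqrt(3)*c)/3


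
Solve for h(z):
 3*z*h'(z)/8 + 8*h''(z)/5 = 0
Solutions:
 h(z) = C1 + C2*erf(sqrt(30)*z/16)


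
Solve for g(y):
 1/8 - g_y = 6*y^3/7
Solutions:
 g(y) = C1 - 3*y^4/14 + y/8


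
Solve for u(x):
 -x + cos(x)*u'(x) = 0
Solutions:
 u(x) = C1 + Integral(x/cos(x), x)


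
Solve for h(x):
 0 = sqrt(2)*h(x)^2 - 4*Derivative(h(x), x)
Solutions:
 h(x) = -4/(C1 + sqrt(2)*x)
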